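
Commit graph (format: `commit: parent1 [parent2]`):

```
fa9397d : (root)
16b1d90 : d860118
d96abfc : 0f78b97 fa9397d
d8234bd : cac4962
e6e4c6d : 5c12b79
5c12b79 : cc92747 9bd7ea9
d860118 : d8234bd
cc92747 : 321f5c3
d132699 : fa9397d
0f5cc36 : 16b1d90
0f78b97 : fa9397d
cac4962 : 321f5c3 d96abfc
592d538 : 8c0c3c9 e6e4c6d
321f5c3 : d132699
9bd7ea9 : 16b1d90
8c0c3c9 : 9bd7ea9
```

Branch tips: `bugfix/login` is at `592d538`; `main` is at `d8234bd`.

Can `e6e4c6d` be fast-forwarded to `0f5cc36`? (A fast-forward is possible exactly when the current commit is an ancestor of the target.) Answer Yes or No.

A fast-forward from e6e4c6d to 0f5cc36 is possible iff e6e4c6d is an ancestor of 0f5cc36.
Ancestors of 0f5cc36: {0f5cc36, 0f78b97, 16b1d90, 321f5c3, cac4962, d132699, d8234bd, d860118, d96abfc, fa9397d}.
e6e4c6d is not among them, so fast-forward is not possible.

No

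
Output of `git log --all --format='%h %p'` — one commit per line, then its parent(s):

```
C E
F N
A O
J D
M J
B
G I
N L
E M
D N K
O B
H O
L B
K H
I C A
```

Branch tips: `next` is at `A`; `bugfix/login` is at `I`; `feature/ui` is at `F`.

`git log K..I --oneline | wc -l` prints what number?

9

Reachable from I: {A, B, C, D, E, H, I, J, K, L, M, N, O}.
Reachable from K: {B, H, K, O}.
In I's history but not K's: {A, C, D, E, I, J, L, M, N} — 9 commits.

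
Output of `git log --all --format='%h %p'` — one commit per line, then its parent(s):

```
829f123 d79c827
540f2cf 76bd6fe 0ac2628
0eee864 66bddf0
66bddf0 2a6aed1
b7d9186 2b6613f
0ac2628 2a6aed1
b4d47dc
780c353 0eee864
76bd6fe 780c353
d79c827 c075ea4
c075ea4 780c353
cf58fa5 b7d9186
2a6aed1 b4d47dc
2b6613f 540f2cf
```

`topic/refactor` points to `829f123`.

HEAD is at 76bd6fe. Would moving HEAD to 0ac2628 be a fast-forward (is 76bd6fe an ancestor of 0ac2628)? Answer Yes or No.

No

A fast-forward from 76bd6fe to 0ac2628 is possible iff 76bd6fe is an ancestor of 0ac2628.
Ancestors of 0ac2628: {0ac2628, 2a6aed1, b4d47dc}.
76bd6fe is not among them, so fast-forward is not possible.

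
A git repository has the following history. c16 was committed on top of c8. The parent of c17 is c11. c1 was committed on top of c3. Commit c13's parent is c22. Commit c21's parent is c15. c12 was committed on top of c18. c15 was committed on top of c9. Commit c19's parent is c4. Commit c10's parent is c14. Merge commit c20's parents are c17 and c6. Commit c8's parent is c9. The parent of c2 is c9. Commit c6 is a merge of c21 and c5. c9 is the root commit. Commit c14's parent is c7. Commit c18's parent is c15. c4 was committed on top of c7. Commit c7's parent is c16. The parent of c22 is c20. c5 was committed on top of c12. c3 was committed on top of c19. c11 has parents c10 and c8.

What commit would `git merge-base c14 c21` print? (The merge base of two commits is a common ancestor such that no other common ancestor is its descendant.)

c9

Ancestors of c14: {c14, c16, c7, c8, c9}.
Ancestors of c21: {c15, c21, c9}.
Common ancestors: {c9}.
The only common ancestor is c9, so it is the merge base.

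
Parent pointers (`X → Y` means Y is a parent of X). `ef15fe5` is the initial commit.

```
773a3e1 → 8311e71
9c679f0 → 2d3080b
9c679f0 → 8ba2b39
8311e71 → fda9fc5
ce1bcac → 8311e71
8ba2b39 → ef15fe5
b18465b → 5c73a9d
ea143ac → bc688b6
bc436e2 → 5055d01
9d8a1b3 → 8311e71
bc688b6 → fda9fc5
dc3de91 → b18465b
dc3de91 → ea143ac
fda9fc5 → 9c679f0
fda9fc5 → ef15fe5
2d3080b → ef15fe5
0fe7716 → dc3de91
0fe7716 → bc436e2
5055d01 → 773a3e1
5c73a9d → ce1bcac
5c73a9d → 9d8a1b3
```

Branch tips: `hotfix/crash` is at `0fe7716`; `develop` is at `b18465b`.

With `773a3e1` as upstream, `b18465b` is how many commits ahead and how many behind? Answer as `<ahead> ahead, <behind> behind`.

4 ahead, 1 behind

Reachable from b18465b: {2d3080b, 5c73a9d, 8311e71, 8ba2b39, 9c679f0, 9d8a1b3, b18465b, ce1bcac, ef15fe5, fda9fc5}.
Reachable from 773a3e1: {2d3080b, 773a3e1, 8311e71, 8ba2b39, 9c679f0, ef15fe5, fda9fc5}.
Only in b18465b's history (ahead): {5c73a9d, 9d8a1b3, b18465b, ce1bcac} — 4.
Only in 773a3e1's history (behind): {773a3e1} — 1.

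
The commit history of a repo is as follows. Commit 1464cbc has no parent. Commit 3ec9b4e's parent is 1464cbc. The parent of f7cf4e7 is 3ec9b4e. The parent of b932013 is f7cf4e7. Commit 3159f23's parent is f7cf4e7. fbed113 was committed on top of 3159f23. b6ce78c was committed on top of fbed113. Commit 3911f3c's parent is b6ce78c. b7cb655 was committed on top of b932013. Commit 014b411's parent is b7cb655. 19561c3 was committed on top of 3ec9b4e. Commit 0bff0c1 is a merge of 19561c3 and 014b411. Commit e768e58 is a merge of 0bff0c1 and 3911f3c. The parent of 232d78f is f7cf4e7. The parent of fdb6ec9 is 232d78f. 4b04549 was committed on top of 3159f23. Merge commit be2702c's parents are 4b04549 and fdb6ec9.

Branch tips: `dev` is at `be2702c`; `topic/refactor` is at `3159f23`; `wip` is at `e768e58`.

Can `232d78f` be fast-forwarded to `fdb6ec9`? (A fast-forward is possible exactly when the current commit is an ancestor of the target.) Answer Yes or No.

A fast-forward from 232d78f to fdb6ec9 is possible iff 232d78f is an ancestor of fdb6ec9.
Ancestors of fdb6ec9: {1464cbc, 232d78f, 3ec9b4e, f7cf4e7, fdb6ec9}.
232d78f is among them, so fast-forward is possible.

Yes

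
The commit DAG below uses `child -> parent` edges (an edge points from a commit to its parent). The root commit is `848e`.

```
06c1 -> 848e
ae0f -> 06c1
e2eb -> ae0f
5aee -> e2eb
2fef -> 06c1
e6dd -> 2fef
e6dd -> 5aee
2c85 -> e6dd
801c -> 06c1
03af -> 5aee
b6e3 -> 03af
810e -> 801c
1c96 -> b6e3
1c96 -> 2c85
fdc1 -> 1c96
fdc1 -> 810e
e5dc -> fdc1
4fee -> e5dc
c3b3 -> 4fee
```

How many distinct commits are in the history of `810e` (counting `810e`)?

4

Walking parent pointers from 810e: reachable set = {06c1, 801c, 810e, 848e}.
That is 4 commits.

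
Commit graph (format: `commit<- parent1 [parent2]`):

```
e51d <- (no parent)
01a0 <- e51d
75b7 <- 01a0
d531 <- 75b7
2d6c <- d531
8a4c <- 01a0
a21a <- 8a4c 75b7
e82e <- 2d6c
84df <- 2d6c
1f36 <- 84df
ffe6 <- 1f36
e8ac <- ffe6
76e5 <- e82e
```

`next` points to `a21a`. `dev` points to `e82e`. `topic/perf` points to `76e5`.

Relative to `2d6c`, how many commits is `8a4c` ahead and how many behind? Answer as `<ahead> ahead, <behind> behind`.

1 ahead, 3 behind

Reachable from 8a4c: {01a0, 8a4c, e51d}.
Reachable from 2d6c: {01a0, 2d6c, 75b7, d531, e51d}.
Only in 8a4c's history (ahead): {8a4c} — 1.
Only in 2d6c's history (behind): {2d6c, 75b7, d531} — 3.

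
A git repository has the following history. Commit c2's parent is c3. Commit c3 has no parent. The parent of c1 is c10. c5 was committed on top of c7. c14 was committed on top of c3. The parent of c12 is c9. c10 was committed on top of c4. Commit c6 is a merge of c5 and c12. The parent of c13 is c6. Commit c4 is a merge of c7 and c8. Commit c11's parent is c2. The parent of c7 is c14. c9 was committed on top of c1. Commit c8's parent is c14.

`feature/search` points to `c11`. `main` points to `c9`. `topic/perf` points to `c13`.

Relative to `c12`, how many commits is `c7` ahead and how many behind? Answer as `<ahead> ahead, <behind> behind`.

0 ahead, 6 behind

Reachable from c7: {c14, c3, c7}.
Reachable from c12: {c1, c10, c12, c14, c3, c4, c7, c8, c9}.
Only in c7's history (ahead): {} — 0.
Only in c12's history (behind): {c1, c10, c12, c4, c8, c9} — 6.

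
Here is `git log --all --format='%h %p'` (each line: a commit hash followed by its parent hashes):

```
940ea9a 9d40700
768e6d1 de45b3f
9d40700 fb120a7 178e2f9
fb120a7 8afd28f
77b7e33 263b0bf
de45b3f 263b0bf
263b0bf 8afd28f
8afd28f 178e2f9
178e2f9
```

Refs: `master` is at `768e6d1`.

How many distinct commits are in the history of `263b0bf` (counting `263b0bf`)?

3

Walking parent pointers from 263b0bf: reachable set = {178e2f9, 263b0bf, 8afd28f}.
That is 3 commits.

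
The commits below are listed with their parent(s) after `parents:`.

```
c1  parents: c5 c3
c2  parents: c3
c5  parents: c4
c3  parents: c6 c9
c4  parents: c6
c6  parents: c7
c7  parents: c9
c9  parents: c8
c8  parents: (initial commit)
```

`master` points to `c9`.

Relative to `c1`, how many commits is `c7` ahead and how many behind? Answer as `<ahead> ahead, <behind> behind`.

0 ahead, 5 behind

Reachable from c7: {c7, c8, c9}.
Reachable from c1: {c1, c3, c4, c5, c6, c7, c8, c9}.
Only in c7's history (ahead): {} — 0.
Only in c1's history (behind): {c1, c3, c4, c5, c6} — 5.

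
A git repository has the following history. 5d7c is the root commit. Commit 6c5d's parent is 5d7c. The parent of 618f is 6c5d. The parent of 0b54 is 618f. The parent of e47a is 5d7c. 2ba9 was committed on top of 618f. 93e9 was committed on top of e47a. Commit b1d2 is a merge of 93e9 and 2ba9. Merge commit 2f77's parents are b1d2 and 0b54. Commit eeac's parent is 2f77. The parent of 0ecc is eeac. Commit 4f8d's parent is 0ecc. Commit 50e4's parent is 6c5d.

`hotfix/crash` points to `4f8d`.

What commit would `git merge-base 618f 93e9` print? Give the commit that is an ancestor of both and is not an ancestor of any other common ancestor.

5d7c

Ancestors of 618f: {5d7c, 618f, 6c5d}.
Ancestors of 93e9: {5d7c, 93e9, e47a}.
Common ancestors: {5d7c}.
The only common ancestor is 5d7c, so it is the merge base.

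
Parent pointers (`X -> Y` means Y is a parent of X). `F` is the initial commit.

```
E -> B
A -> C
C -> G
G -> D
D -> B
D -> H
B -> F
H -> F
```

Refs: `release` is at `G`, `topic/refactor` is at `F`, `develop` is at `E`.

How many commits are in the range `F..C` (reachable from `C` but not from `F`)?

Reachable from C: {B, C, D, F, G, H}.
Reachable from F: {F}.
In C's history but not F's: {B, C, D, G, H} — 5 commits.

5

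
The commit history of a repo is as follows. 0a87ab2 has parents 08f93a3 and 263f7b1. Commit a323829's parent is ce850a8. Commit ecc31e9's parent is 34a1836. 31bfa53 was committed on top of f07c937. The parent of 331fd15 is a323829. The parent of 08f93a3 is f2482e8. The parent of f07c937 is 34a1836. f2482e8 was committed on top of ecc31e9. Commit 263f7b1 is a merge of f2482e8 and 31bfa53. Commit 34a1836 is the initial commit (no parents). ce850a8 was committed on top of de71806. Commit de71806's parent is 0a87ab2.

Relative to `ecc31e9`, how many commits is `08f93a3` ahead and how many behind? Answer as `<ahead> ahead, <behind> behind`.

2 ahead, 0 behind

Reachable from 08f93a3: {08f93a3, 34a1836, ecc31e9, f2482e8}.
Reachable from ecc31e9: {34a1836, ecc31e9}.
Only in 08f93a3's history (ahead): {08f93a3, f2482e8} — 2.
Only in ecc31e9's history (behind): {} — 0.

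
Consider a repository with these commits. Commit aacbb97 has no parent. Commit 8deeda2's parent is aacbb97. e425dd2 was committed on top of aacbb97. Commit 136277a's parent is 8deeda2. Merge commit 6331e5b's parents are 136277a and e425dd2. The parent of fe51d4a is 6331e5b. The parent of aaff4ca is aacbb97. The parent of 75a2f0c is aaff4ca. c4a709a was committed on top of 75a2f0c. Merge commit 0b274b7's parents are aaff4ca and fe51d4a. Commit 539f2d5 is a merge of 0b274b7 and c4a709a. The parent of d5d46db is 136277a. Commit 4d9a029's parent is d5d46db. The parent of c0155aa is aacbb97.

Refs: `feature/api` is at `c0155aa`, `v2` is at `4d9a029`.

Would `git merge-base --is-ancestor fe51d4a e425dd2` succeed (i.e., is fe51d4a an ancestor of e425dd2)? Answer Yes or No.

Ancestors of e425dd2: {aacbb97, e425dd2}.
fe51d4a is not in that set, so it is not an ancestor of e425dd2.

No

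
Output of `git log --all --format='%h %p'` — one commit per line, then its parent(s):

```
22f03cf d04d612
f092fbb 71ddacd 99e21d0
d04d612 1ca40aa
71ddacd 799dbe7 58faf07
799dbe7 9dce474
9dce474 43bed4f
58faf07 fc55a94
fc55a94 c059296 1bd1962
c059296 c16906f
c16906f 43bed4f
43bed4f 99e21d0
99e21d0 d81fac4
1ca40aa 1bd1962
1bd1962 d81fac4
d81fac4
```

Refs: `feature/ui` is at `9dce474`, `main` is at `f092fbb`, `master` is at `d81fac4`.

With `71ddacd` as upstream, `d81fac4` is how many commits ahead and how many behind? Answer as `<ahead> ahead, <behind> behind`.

0 ahead, 10 behind

Reachable from d81fac4: {d81fac4}.
Reachable from 71ddacd: {1bd1962, 43bed4f, 58faf07, 71ddacd, 799dbe7, 99e21d0, 9dce474, c059296, c16906f, d81fac4, fc55a94}.
Only in d81fac4's history (ahead): {} — 0.
Only in 71ddacd's history (behind): {1bd1962, 43bed4f, 58faf07, 71ddacd, 799dbe7, 99e21d0, 9dce474, c059296, c16906f, fc55a94} — 10.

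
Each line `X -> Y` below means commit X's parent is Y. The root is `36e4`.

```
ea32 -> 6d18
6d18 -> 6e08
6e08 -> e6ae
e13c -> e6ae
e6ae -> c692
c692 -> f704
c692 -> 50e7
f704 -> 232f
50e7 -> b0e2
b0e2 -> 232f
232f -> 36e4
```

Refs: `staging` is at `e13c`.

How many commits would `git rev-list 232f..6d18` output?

Reachable from 6d18: {232f, 36e4, 50e7, 6d18, 6e08, b0e2, c692, e6ae, f704}.
Reachable from 232f: {232f, 36e4}.
In 6d18's history but not 232f's: {50e7, 6d18, 6e08, b0e2, c692, e6ae, f704} — 7 commits.

7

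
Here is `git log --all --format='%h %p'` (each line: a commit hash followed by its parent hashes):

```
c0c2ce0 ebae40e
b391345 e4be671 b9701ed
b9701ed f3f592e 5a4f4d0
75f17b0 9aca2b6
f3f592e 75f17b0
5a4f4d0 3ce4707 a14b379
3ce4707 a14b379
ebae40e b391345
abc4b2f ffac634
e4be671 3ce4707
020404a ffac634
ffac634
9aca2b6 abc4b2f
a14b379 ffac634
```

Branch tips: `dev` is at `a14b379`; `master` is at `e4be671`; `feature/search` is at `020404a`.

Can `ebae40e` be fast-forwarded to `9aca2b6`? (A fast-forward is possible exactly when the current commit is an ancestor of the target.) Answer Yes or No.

No

A fast-forward from ebae40e to 9aca2b6 is possible iff ebae40e is an ancestor of 9aca2b6.
Ancestors of 9aca2b6: {9aca2b6, abc4b2f, ffac634}.
ebae40e is not among them, so fast-forward is not possible.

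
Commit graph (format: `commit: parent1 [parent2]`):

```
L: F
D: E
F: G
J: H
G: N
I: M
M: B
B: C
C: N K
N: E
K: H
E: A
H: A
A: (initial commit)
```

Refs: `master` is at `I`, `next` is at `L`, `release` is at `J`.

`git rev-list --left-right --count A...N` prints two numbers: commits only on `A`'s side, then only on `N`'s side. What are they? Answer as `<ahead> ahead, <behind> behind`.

Reachable from A: {A}.
Reachable from N: {A, E, N}.
Only in A's history (ahead): {} — 0.
Only in N's history (behind): {E, N} — 2.

0 ahead, 2 behind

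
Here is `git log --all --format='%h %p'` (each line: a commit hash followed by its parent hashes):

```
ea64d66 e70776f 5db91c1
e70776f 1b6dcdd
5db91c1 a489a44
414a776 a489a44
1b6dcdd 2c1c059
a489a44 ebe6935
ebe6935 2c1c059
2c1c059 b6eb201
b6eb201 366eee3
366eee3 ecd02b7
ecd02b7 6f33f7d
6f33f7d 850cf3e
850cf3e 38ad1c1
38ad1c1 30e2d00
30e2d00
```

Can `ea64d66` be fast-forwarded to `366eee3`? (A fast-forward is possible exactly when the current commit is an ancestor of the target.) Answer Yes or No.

A fast-forward from ea64d66 to 366eee3 is possible iff ea64d66 is an ancestor of 366eee3.
Ancestors of 366eee3: {30e2d00, 366eee3, 38ad1c1, 6f33f7d, 850cf3e, ecd02b7}.
ea64d66 is not among them, so fast-forward is not possible.

No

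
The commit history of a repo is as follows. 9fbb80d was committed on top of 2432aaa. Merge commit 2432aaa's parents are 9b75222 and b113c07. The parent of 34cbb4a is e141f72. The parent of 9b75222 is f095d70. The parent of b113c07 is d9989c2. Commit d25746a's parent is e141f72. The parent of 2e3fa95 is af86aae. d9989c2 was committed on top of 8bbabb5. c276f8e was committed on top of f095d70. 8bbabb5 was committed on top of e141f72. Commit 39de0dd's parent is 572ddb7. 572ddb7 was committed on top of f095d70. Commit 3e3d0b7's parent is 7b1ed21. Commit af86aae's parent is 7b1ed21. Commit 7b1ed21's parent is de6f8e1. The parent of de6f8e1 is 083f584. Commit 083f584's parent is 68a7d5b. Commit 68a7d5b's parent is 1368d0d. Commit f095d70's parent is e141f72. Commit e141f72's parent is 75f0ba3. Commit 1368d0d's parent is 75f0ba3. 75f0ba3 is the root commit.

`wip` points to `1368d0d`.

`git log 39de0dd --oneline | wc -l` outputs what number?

Walking parent pointers from 39de0dd: reachable set = {39de0dd, 572ddb7, 75f0ba3, e141f72, f095d70}.
That is 5 commits.

5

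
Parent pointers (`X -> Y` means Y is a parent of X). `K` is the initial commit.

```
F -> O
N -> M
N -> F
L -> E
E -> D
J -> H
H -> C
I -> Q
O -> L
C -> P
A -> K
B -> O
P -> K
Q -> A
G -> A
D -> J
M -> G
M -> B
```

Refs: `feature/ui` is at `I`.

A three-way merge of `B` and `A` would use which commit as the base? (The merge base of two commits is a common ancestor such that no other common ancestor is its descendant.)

Ancestors of B: {B, C, D, E, H, J, K, L, O, P}.
Ancestors of A: {A, K}.
Common ancestors: {K}.
The only common ancestor is K, so it is the merge base.

K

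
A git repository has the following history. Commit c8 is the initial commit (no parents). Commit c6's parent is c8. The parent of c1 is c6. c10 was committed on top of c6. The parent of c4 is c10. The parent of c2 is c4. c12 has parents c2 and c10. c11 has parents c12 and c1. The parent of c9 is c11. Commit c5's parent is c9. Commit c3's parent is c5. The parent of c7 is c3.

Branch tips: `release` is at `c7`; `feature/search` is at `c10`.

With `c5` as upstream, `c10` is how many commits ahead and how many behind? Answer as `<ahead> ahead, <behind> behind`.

0 ahead, 7 behind

Reachable from c10: {c10, c6, c8}.
Reachable from c5: {c1, c10, c11, c12, c2, c4, c5, c6, c8, c9}.
Only in c10's history (ahead): {} — 0.
Only in c5's history (behind): {c1, c11, c12, c2, c4, c5, c9} — 7.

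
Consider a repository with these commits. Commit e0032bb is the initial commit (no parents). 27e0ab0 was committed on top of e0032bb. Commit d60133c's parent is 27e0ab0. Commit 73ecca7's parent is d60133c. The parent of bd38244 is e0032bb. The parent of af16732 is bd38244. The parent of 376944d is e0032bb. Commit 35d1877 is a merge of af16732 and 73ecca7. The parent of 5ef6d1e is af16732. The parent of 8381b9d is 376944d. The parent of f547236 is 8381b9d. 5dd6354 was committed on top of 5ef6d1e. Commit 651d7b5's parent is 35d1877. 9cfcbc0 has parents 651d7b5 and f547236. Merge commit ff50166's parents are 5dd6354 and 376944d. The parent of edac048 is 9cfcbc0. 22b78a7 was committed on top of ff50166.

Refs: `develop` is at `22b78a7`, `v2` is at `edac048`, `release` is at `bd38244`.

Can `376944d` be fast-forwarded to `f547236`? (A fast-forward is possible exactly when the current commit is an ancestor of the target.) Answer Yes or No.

A fast-forward from 376944d to f547236 is possible iff 376944d is an ancestor of f547236.
Ancestors of f547236: {376944d, 8381b9d, e0032bb, f547236}.
376944d is among them, so fast-forward is possible.

Yes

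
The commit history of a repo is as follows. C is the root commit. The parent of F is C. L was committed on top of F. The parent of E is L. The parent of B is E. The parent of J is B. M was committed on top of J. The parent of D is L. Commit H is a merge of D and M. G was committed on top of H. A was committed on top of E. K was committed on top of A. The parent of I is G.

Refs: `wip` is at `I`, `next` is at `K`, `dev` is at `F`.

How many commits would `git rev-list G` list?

Walking parent pointers from G: reachable set = {B, C, D, E, F, G, H, J, L, M}.
That is 10 commits.

10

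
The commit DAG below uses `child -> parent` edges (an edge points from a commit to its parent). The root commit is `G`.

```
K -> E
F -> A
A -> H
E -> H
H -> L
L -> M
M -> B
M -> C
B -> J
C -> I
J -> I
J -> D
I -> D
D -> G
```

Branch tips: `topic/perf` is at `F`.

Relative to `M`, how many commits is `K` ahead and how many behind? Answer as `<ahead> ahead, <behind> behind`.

Reachable from K: {B, C, D, E, G, H, I, J, K, L, M}.
Reachable from M: {B, C, D, G, I, J, M}.
Only in K's history (ahead): {E, H, K, L} — 4.
Only in M's history (behind): {} — 0.

4 ahead, 0 behind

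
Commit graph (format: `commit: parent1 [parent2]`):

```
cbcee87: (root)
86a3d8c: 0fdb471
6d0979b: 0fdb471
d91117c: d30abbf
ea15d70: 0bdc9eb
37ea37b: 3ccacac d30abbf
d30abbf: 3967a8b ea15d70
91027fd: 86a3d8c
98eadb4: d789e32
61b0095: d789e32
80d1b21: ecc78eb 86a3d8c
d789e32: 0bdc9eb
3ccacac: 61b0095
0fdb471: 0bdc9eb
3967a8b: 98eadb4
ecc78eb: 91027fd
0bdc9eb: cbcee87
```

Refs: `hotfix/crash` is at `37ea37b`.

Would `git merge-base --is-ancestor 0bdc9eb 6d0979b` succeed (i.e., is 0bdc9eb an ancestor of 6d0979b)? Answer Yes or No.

Yes

Ancestors of 6d0979b (commits reachable by following parents): {0bdc9eb, 0fdb471, 6d0979b, cbcee87}.
0bdc9eb is in that set, so it is an ancestor of 6d0979b.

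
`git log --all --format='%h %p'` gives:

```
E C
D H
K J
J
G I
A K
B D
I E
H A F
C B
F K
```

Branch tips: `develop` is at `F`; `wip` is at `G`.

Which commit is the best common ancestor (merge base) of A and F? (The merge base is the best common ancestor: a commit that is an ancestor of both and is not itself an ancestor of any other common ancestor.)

K

Ancestors of A: {A, J, K}.
Ancestors of F: {F, J, K}.
Common ancestors: {J, K}.
Among these, K is not an ancestor of any other common ancestor — it is the merge base.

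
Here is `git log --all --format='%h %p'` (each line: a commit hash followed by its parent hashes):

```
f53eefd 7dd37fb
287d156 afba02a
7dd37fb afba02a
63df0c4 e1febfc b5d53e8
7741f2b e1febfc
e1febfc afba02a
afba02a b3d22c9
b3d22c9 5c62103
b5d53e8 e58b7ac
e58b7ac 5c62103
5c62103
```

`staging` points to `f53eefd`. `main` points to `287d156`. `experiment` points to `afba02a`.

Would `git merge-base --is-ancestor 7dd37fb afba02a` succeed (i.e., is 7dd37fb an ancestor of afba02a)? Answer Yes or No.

Ancestors of afba02a: {5c62103, afba02a, b3d22c9}.
7dd37fb is not in that set, so it is not an ancestor of afba02a.

No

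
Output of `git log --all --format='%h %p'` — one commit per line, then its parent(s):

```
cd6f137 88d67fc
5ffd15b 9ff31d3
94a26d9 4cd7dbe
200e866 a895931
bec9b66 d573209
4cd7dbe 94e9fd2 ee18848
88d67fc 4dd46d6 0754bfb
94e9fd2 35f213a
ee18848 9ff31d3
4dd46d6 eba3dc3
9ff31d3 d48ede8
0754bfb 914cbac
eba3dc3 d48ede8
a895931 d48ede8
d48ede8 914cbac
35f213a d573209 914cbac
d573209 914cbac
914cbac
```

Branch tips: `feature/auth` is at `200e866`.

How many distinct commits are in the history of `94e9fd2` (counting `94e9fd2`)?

4

Walking parent pointers from 94e9fd2: reachable set = {35f213a, 914cbac, 94e9fd2, d573209}.
That is 4 commits.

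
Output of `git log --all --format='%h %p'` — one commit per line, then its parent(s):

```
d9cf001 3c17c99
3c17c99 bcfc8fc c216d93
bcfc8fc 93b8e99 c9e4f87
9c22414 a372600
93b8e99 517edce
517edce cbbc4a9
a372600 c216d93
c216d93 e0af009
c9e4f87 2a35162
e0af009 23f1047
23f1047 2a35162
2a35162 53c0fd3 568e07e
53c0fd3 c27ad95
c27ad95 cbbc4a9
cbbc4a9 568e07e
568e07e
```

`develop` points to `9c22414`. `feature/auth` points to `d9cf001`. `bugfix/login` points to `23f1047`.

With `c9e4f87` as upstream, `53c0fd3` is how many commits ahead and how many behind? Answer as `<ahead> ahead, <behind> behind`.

0 ahead, 2 behind

Reachable from 53c0fd3: {53c0fd3, 568e07e, c27ad95, cbbc4a9}.
Reachable from c9e4f87: {2a35162, 53c0fd3, 568e07e, c27ad95, c9e4f87, cbbc4a9}.
Only in 53c0fd3's history (ahead): {} — 0.
Only in c9e4f87's history (behind): {2a35162, c9e4f87} — 2.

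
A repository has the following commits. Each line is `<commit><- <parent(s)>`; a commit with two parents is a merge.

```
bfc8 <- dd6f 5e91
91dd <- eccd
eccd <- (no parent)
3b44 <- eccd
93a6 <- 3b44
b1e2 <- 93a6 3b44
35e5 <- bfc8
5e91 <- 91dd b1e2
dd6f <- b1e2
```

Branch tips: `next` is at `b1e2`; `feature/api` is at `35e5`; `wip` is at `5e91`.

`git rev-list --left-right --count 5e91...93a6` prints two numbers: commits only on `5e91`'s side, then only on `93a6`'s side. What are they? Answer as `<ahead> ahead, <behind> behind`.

Reachable from 5e91: {3b44, 5e91, 91dd, 93a6, b1e2, eccd}.
Reachable from 93a6: {3b44, 93a6, eccd}.
Only in 5e91's history (ahead): {5e91, 91dd, b1e2} — 3.
Only in 93a6's history (behind): {} — 0.

3 ahead, 0 behind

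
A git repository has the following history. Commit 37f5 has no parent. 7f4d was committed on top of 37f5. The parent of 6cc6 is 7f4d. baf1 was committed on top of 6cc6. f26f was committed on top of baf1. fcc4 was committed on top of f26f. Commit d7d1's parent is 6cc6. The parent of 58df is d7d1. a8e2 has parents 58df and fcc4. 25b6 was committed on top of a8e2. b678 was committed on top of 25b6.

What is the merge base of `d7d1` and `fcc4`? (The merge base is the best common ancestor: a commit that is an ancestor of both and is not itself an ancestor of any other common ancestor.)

6cc6

Ancestors of d7d1: {37f5, 6cc6, 7f4d, d7d1}.
Ancestors of fcc4: {37f5, 6cc6, 7f4d, baf1, f26f, fcc4}.
Common ancestors: {37f5, 6cc6, 7f4d}.
Among these, 6cc6 is not an ancestor of any other common ancestor — it is the merge base.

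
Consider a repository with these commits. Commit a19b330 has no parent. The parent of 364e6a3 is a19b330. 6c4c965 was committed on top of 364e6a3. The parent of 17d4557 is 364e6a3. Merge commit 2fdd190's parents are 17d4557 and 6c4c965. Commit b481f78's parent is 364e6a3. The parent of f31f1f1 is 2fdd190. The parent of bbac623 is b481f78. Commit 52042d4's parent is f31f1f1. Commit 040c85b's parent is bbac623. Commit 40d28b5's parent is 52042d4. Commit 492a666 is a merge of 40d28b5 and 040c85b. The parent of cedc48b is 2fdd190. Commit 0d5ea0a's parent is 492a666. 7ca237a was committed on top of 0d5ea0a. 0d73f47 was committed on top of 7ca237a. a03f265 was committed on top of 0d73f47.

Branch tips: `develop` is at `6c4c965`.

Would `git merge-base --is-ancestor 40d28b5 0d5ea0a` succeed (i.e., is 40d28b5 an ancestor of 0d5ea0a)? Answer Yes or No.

Yes

Ancestors of 0d5ea0a (commits reachable by following parents): {040c85b, 0d5ea0a, 17d4557, 2fdd190, 364e6a3, 40d28b5, 492a666, 52042d4, 6c4c965, a19b330, b481f78, bbac623, f31f1f1}.
40d28b5 is in that set, so it is an ancestor of 0d5ea0a.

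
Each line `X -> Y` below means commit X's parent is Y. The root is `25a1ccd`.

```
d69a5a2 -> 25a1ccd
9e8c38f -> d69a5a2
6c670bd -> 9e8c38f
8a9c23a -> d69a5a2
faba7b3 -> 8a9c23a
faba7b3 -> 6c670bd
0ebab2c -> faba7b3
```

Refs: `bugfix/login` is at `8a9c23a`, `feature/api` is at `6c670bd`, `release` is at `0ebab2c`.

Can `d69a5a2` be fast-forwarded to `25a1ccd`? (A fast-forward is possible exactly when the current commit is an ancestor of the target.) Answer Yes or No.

No

A fast-forward from d69a5a2 to 25a1ccd is possible iff d69a5a2 is an ancestor of 25a1ccd.
Ancestors of 25a1ccd: {25a1ccd}.
d69a5a2 is not among them, so fast-forward is not possible.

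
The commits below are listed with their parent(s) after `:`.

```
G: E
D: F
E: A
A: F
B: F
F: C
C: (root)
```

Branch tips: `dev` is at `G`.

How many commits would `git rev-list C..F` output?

1

Reachable from F: {C, F}.
Reachable from C: {C}.
In F's history but not C's: {F} — 1 commit.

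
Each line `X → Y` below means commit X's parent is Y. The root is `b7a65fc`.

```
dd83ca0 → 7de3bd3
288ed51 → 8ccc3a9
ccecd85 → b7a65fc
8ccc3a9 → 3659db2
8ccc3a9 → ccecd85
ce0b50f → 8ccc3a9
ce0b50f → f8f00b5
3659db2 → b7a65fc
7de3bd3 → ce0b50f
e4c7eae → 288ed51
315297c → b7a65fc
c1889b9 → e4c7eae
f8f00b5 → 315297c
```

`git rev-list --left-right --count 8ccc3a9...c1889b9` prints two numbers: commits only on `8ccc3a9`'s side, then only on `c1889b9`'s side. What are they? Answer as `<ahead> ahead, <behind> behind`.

0 ahead, 3 behind

Reachable from 8ccc3a9: {3659db2, 8ccc3a9, b7a65fc, ccecd85}.
Reachable from c1889b9: {288ed51, 3659db2, 8ccc3a9, b7a65fc, c1889b9, ccecd85, e4c7eae}.
Only in 8ccc3a9's history (ahead): {} — 0.
Only in c1889b9's history (behind): {288ed51, c1889b9, e4c7eae} — 3.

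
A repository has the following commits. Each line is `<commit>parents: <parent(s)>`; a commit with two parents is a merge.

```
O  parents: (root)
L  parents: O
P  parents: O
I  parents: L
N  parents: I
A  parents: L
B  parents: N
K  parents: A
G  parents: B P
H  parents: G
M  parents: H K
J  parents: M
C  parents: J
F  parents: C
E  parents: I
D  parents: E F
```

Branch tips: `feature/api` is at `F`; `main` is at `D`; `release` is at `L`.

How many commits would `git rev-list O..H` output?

7

Reachable from H: {B, G, H, I, L, N, O, P}.
Reachable from O: {O}.
In H's history but not O's: {B, G, H, I, L, N, P} — 7 commits.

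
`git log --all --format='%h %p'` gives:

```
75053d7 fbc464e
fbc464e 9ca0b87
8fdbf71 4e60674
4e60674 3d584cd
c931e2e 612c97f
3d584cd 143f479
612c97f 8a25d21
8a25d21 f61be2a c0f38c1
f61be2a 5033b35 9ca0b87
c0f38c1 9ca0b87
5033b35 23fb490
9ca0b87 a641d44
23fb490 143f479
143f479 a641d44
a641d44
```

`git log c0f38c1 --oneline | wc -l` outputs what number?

Walking parent pointers from c0f38c1: reachable set = {9ca0b87, a641d44, c0f38c1}.
That is 3 commits.

3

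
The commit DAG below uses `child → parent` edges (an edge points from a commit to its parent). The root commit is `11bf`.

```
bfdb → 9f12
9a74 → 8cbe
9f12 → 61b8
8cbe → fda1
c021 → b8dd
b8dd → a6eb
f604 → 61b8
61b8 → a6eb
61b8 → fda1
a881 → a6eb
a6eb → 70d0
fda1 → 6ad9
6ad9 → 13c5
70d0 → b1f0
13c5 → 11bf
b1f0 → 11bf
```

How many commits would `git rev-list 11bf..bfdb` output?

Reachable from bfdb: {11bf, 13c5, 61b8, 6ad9, 70d0, 9f12, a6eb, b1f0, bfdb, fda1}.
Reachable from 11bf: {11bf}.
In bfdb's history but not 11bf's: {13c5, 61b8, 6ad9, 70d0, 9f12, a6eb, b1f0, bfdb, fda1} — 9 commits.

9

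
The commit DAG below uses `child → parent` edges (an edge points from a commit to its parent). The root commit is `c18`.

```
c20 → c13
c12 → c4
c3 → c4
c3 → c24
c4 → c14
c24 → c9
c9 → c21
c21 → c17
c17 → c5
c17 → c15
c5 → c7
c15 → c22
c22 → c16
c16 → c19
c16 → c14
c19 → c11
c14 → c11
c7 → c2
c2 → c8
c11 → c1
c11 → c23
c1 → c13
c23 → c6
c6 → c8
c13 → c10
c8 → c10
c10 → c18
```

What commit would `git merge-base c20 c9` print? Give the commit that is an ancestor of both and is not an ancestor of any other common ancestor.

c13

Ancestors of c20: {c10, c13, c18, c20}.
Ancestors of c9: {c1, c10, c11, c13, c14, c15, c16, c17, c18, c19, c2, c21, c22, c23, c5, c6, c7, c8, c9}.
Common ancestors: {c10, c13, c18}.
Among these, c13 is not an ancestor of any other common ancestor — it is the merge base.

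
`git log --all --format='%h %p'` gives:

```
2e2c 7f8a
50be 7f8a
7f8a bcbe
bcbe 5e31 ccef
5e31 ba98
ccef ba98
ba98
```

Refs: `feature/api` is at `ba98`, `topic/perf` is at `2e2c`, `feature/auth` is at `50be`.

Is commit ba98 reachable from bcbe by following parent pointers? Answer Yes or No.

Yes

Ancestors of bcbe (commits reachable by following parents): {5e31, ba98, bcbe, ccef}.
ba98 is in that set, so it is an ancestor of bcbe.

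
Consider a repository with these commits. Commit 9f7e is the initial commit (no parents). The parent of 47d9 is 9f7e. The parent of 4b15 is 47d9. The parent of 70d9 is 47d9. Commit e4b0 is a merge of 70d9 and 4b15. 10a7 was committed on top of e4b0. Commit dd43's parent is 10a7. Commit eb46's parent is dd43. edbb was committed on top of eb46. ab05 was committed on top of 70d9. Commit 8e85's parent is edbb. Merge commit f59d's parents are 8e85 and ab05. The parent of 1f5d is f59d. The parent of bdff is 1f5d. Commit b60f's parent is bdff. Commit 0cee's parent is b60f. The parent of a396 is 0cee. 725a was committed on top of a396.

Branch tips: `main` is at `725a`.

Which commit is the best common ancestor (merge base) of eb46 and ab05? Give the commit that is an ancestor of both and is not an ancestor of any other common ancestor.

70d9

Ancestors of eb46: {10a7, 47d9, 4b15, 70d9, 9f7e, dd43, e4b0, eb46}.
Ancestors of ab05: {47d9, 70d9, 9f7e, ab05}.
Common ancestors: {47d9, 70d9, 9f7e}.
Among these, 70d9 is not an ancestor of any other common ancestor — it is the merge base.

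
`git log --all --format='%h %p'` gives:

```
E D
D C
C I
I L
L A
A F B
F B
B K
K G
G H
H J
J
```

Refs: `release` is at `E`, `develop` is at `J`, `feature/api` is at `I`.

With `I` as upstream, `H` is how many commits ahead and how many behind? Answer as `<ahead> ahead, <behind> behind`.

0 ahead, 7 behind

Reachable from H: {H, J}.
Reachable from I: {A, B, F, G, H, I, J, K, L}.
Only in H's history (ahead): {} — 0.
Only in I's history (behind): {A, B, F, G, I, K, L} — 7.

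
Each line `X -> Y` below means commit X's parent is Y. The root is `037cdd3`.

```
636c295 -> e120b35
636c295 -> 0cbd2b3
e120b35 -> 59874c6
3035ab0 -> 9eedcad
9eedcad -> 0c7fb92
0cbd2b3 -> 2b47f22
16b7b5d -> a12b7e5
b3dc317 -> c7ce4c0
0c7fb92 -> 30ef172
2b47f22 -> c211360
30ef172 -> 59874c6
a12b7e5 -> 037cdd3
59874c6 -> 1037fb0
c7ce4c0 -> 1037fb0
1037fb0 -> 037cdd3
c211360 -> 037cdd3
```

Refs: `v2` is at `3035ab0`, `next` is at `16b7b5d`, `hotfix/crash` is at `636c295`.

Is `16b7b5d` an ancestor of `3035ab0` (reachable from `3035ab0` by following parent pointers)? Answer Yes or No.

Ancestors of 3035ab0: {037cdd3, 0c7fb92, 1037fb0, 3035ab0, 30ef172, 59874c6, 9eedcad}.
16b7b5d is not in that set, so it is not an ancestor of 3035ab0.

No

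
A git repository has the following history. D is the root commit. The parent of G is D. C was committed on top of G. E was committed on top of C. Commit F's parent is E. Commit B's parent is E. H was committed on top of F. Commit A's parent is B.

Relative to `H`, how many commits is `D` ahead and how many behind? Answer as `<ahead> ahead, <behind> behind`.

0 ahead, 5 behind

Reachable from D: {D}.
Reachable from H: {C, D, E, F, G, H}.
Only in D's history (ahead): {} — 0.
Only in H's history (behind): {C, E, F, G, H} — 5.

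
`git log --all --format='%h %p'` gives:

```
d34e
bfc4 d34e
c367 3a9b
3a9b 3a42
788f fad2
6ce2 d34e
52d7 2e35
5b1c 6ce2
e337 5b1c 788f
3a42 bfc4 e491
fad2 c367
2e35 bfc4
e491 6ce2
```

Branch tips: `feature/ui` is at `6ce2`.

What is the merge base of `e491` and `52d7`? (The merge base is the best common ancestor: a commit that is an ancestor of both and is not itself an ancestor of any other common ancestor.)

d34e

Ancestors of e491: {6ce2, d34e, e491}.
Ancestors of 52d7: {2e35, 52d7, bfc4, d34e}.
Common ancestors: {d34e}.
The only common ancestor is d34e, so it is the merge base.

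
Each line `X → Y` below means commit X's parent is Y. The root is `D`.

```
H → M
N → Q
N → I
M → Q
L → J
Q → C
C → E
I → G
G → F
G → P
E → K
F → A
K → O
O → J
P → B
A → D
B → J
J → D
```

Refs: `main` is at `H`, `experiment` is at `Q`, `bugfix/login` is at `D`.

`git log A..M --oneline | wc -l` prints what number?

Reachable from M: {C, D, E, J, K, M, O, Q}.
Reachable from A: {A, D}.
In M's history but not A's: {C, E, J, K, M, O, Q} — 7 commits.

7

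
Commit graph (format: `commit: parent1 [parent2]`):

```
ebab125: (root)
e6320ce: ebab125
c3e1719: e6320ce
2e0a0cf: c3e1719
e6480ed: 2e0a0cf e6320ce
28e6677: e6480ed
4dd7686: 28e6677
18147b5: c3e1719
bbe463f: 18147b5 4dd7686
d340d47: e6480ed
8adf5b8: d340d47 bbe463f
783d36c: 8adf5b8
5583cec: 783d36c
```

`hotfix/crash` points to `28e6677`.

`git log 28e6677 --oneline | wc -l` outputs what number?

Walking parent pointers from 28e6677: reachable set = {28e6677, 2e0a0cf, c3e1719, e6320ce, e6480ed, ebab125}.
That is 6 commits.

6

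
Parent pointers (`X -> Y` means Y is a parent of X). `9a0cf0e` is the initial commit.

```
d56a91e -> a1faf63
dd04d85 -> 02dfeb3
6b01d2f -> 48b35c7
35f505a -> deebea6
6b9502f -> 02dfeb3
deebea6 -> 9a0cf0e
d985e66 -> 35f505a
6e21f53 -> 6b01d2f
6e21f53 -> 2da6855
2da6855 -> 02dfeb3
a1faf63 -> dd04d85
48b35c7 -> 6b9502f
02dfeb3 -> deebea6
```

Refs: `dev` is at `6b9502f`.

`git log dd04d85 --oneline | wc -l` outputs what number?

Walking parent pointers from dd04d85: reachable set = {02dfeb3, 9a0cf0e, dd04d85, deebea6}.
That is 4 commits.

4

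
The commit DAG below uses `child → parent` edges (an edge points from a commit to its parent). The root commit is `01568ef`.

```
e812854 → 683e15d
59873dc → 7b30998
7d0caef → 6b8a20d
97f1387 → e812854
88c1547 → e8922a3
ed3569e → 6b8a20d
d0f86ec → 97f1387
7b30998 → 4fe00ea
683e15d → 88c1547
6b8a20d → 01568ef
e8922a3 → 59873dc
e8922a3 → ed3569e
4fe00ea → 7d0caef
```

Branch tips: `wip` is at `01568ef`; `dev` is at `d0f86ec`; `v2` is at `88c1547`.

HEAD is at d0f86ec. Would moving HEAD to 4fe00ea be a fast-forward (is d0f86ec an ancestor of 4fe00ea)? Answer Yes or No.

No

A fast-forward from d0f86ec to 4fe00ea is possible iff d0f86ec is an ancestor of 4fe00ea.
Ancestors of 4fe00ea: {01568ef, 4fe00ea, 6b8a20d, 7d0caef}.
d0f86ec is not among them, so fast-forward is not possible.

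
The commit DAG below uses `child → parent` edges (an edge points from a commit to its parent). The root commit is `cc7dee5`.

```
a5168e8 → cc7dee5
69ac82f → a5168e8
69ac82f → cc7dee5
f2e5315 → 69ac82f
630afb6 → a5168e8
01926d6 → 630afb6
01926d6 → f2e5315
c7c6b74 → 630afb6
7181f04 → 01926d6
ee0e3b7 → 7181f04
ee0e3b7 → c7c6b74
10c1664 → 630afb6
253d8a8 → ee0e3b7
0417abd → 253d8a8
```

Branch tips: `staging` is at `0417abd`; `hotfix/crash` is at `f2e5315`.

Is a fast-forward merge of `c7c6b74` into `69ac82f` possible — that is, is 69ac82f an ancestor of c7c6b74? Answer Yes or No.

A fast-forward from 69ac82f to c7c6b74 is possible iff 69ac82f is an ancestor of c7c6b74.
Ancestors of c7c6b74: {630afb6, a5168e8, c7c6b74, cc7dee5}.
69ac82f is not among them, so fast-forward is not possible.

No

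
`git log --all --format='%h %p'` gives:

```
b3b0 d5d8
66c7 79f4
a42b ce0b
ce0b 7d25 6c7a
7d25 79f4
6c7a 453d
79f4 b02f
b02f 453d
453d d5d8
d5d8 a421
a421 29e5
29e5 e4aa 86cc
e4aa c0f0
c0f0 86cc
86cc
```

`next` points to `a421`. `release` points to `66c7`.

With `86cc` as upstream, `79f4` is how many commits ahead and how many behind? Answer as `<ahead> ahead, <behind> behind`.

8 ahead, 0 behind

Reachable from 79f4: {29e5, 453d, 79f4, 86cc, a421, b02f, c0f0, d5d8, e4aa}.
Reachable from 86cc: {86cc}.
Only in 79f4's history (ahead): {29e5, 453d, 79f4, a421, b02f, c0f0, d5d8, e4aa} — 8.
Only in 86cc's history (behind): {} — 0.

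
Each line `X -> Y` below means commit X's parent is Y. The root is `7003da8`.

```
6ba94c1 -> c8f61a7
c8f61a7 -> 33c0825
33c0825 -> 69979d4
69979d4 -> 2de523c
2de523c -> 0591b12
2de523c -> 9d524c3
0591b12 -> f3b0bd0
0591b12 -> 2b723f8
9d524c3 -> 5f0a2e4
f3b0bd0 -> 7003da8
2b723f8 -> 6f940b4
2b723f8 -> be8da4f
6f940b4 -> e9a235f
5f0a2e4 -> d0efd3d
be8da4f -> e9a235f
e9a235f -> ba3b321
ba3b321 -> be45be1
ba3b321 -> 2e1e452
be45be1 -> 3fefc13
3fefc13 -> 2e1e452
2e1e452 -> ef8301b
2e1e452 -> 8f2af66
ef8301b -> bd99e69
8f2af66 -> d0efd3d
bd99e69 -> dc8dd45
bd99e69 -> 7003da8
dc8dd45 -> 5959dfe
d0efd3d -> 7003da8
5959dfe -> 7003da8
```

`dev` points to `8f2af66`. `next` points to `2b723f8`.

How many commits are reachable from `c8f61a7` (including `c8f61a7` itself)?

Walking parent pointers from c8f61a7: reachable set = {0591b12, 2b723f8, 2de523c, 2e1e452, 33c0825, 3fefc13, 5959dfe, 5f0a2e4, 69979d4, 6f940b4, 7003da8, 8f2af66, 9d524c3, ba3b321, bd99e69, be45be1, be8da4f, c8f61a7, d0efd3d, dc8dd45, e9a235f, ef8301b, f3b0bd0}.
That is 23 commits.

23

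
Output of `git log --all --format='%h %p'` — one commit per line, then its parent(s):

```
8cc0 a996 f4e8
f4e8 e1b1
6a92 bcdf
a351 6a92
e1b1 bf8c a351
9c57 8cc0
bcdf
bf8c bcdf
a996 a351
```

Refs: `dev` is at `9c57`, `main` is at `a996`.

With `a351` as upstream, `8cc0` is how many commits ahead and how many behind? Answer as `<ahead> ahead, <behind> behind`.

5 ahead, 0 behind

Reachable from 8cc0: {6a92, 8cc0, a351, a996, bcdf, bf8c, e1b1, f4e8}.
Reachable from a351: {6a92, a351, bcdf}.
Only in 8cc0's history (ahead): {8cc0, a996, bf8c, e1b1, f4e8} — 5.
Only in a351's history (behind): {} — 0.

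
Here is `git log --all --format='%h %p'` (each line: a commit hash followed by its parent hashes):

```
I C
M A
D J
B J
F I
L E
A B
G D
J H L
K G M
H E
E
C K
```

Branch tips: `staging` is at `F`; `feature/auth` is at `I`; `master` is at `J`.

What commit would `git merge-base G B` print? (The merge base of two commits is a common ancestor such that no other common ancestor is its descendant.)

Ancestors of G: {D, E, G, H, J, L}.
Ancestors of B: {B, E, H, J, L}.
Common ancestors: {E, H, J, L}.
Among these, J is not an ancestor of any other common ancestor — it is the merge base.

J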